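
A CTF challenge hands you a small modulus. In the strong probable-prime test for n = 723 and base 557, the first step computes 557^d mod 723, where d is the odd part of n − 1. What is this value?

n − 1 = 722 = 2^1 · 361, so s = 1 and d = 361.
By repeated squaring, 557^361 ≡ 557 (mod 723).

557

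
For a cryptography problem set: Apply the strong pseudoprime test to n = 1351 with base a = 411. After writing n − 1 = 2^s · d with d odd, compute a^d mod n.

1343

n − 1 = 1350 = 2^1 · 675, so s = 1 and d = 675.
Repeated squaring mod 1351: 411^1 ≡ 411, 411^2 ≡ 46, 411^4 ≡ 765, 411^8 ≡ 242, 411^16 ≡ 471, 411^32 ≡ 277, 411^64 ≡ 1073, 411^128 ≡ 277, 411^256 ≡ 1073, 411^512 ≡ 277.
675 = 512 + 128 + 32 + 2 + 1, so 411^675 ≡ 277·277·277·46·411 ≡ 1343 (mod 1351).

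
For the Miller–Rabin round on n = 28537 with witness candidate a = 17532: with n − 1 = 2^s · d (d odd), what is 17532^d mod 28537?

22631

n − 1 = 28536 = 2^3 · 3567, so s = 3 and d = 3567.
Repeated squaring mod 28537: 17532^1 ≡ 17532, 17532^2 ≡ 27534, 17532^4 ≡ 7214, 17532^8 ≡ 18845, 17532^16 ≡ 19597, 17532^32 ≡ 20000, 17532^64 ≡ 25408, 17532^128 ≡ 2450, 17532^256 ≡ 9730, 17532^512 ≡ 15671, 17532^1024 ≡ 19356, 17532^2048 ≡ 21000.
3567 = 2048 + 1024 + 256 + 128 + 64 + 32 + 8 + 4 + 2 + 1, so 17532^3567 ≡ 21000·19356·9730·2450·25408·20000·18845·7214·27534·17532 ≡ 22631 (mod 28537).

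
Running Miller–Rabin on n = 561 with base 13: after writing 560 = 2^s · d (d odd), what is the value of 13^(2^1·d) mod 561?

67

n − 1 = 560 = 2^4 · 35, so s = 4 and d = 35.
x_0 = 13^35 mod 561 = 208.
x_1 = 208^2 mod 561 = 67.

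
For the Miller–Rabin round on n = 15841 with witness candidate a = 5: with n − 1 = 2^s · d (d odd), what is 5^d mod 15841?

3380

n − 1 = 15840 = 2^5 · 495, so s = 5 and d = 495.
5^495 mod 15841 = 3380.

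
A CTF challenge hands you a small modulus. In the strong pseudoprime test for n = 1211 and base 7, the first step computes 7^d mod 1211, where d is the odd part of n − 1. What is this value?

n − 1 = 1210 = 2^1 · 605, so s = 1 and d = 605.
7^605 mod 1211 = 868.

868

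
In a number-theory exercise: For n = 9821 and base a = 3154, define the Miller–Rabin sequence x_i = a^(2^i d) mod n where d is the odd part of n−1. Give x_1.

n − 1 = 9820 = 2^2 · 2455, so s = 2 and d = 2455.
x_0 = 3154^2455 mod 9821 = 7116.
x_1 = 7116^2 mod 9821 = 380.

380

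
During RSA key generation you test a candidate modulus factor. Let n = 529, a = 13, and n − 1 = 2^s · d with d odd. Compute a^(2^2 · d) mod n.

n − 1 = 528 = 2^4 · 33, so s = 4 and d = 33.
x_0 = 13^33 mod 529 = 254.
x_1 = 254^2 mod 529 = 507.
x_2 = 507^2 mod 529 = 484.

484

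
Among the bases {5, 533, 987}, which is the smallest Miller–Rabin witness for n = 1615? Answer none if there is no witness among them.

5

n − 1 = 1614 = 2^1 · 807, so s = 1 and d = 807.
Base 5: x_0 = 5^807 mod 1615 = 520. x_0 ∉ {1, 1614} and s = 1, so 5 is a Miller–Rabin witness and 1615 is composite.
Base 533: x_0 = 533^807 mod 1615 = 932. x_0 ∉ {1, 1614} and s = 1, so 533 is a Miller–Rabin witness and 1615 is composite.
Base 987: x_0 = 987^807 mod 1615 = 18. x_0 ∉ {1, 1614} and s = 1, so 987 is a Miller–Rabin witness and 1615 is composite.
The smallest witness among the given bases is 5.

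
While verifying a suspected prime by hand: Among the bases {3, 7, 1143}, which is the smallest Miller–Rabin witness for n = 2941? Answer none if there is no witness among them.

n − 1 = 2940 = 2^2 · 735, so s = 2 and d = 735.
Base 3: x_0 = 3^735 mod 2941 = 2862. x_0 is neither 1 nor 2940, so continue squaring. x_1 = 2862^2 mod 2941 = 359. Reached i = s−1 = 1 without hitting −1: 3 is a Miller–Rabin witness and 2941 is composite.
Base 7: x_0 = 7^735 mod 2941 = 1161. x_0 is neither 1 nor 2940, so continue squaring. x_1 = 1161^2 mod 2941 = 943. Reached i = s−1 = 1 without hitting −1: 7 is a Miller–Rabin witness and 2941 is composite.
Base 1143: x_0 = 1143^735 mod 2941 = 2682. x_0 is neither 1 nor 2940, so continue squaring. x_1 = 2682^2 mod 2941 = 2379. Reached i = s−1 = 1 without hitting −1: 1143 is a Miller–Rabin witness and 2941 is composite.
The smallest witness among the given bases is 3.

3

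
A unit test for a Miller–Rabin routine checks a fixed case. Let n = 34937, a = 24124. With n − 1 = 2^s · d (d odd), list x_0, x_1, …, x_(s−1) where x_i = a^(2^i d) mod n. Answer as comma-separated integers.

n − 1 = 34936 = 2^3 · 4367, so s = 3 and d = 4367.
x_0 = 24124^4367 mod 34937 = 34591.
x_1 = 34591^2 mod 34937 = 14905.
x_2 = 14905^2 mod 34937 = 29579.

34591, 14905, 29579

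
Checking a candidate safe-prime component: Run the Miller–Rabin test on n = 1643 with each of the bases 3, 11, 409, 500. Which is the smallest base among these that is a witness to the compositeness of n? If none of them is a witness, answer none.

n − 1 = 1642 = 2^1 · 821, so s = 1 and d = 821.
Base 3: x_0 = 3^821 mod 1643 = 1532. x_0 ∉ {1, 1642} and s = 1, so 3 is a Miller–Rabin witness and 1643 is composite.
Base 11: x_0 = 11^821 mod 1643 = 303. x_0 ∉ {1, 1642} and s = 1, so 11 is a Miller–Rabin witness and 1643 is composite.
Base 409: x_0 = 409^821 mod 1643 = 305. x_0 ∉ {1, 1642} and s = 1, so 409 is a Miller–Rabin witness and 1643 is composite.
Base 500: x_0 = 500^821 mod 1643 = 500. x_0 ∉ {1, 1642} and s = 1, so 500 is a Miller–Rabin witness and 1643 is composite.
The smallest witness among the given bases is 3.

3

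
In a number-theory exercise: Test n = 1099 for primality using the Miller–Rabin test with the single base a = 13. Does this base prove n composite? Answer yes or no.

n − 1 = 1098 = 2^1 · 549, so s = 1 and d = 549.
x_0 = 13^549 mod 1099 = 1098.
x_0 = 1098 ≡ −1, so 13 is not a witness.

no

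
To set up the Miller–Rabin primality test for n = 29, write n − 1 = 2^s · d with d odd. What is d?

Halving: 28 → 14 → 7; 7 is odd.
So 28 = 2^2 · 7.

7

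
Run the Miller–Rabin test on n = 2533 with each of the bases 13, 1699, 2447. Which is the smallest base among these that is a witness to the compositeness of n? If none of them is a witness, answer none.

13

n − 1 = 2532 = 2^2 · 633, so s = 2 and d = 633.
Base 13: x_0 = 13^633 mod 2533 = 727. x_0 is neither 1 nor 2532, so continue squaring. x_1 = 727^2 mod 2533 = 1665. Reached i = s−1 = 1 without hitting −1: 13 is a Miller–Rabin witness and 2533 is composite.
Base 1699: x_0 = 1699^633 mod 2533 = 135. x_0 is neither 1 nor 2532, so continue squaring. x_1 = 135^2 mod 2533 = 494. Reached i = s−1 = 1 without hitting −1: 1699 is a Miller–Rabin witness and 2533 is composite.
Base 2447: x_0 = 2447^633 mod 2533 = 2022. x_0 is neither 1 nor 2532, so continue squaring. x_1 = 2022^2 mod 2533 = 222. Reached i = s−1 = 1 without hitting −1: 2447 is a Miller–Rabin witness and 2533 is composite.
The smallest witness among the given bases is 13.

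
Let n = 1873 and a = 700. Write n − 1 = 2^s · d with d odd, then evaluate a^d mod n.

n − 1 = 1872 = 2^4 · 117, so s = 4 and d = 117.
Repeated squaring mod 1873: 700^1 ≡ 700, 700^2 ≡ 1147, 700^4 ≡ 763, 700^8 ≡ 1539, 700^16 ≡ 1049, 700^32 ≡ 950, 700^64 ≡ 1587.
117 = 64 + 32 + 16 + 4 + 1, so 700^117 ≡ 1587·950·1049·763·700 ≡ 1548 (mod 1873).

1548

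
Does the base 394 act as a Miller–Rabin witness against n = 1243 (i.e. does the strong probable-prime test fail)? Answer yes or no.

yes

n − 1 = 1242 = 2^1 · 621, so s = 1 and d = 621.
Repeated squaring mod 1243: 394^1 ≡ 394, 394^2 ≡ 1104, 394^4 ≡ 676, 394^8 ≡ 795, 394^16 ≡ 581, 394^32 ≡ 708, 394^64 ≡ 335, 394^128 ≡ 355, 394^256 ≡ 482, 394^512 ≡ 1126.
621 = 512 + 64 + 32 + 8 + 4 + 1, so 394^621 ≡ 1126·335·708·795·676·394 ≡ 449 (mod 1243).
x_0 = 394^621 mod 1243 = 449.
x_0 ∉ {1, 1242} and s = 1, so 394 is a Miller–Rabin witness and 1243 is composite.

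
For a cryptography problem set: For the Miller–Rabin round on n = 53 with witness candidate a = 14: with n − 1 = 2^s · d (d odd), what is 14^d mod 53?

23

n − 1 = 52 = 2^2 · 13, so s = 2 and d = 13.
14^13 mod 53 = 23.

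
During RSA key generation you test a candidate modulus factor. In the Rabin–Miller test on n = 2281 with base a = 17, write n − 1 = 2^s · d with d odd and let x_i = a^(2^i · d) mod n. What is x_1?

n − 1 = 2280 = 2^3 · 285, so s = 3 and d = 285.
x_0 = 17^285 mod 2281 = 1207.
x_1 = 1207^2 mod 2281 = 1571.

1571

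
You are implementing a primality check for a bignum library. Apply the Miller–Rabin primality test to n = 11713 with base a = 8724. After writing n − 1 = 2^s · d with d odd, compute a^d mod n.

n − 1 = 11712 = 2^6 · 183, so s = 6 and d = 183.
Repeated squaring mod 11713: 8724^1 ≡ 8724, 8724^2 ≡ 8815, 8724^4 ≡ 183, 8724^8 ≡ 10063, 8724^16 ≡ 5084, 8724^32 ≡ 8178, 8724^64 ≡ 10167, 8724^128 ≡ 664.
183 = 128 + 32 + 16 + 4 + 2 + 1, so 8724^183 ≡ 664·8178·5084·183·8815·8724 ≡ 5162 (mod 11713).

5162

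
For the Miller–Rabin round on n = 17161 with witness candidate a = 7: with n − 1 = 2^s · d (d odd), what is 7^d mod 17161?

n − 1 = 17160 = 2^3 · 2145, so s = 3 and d = 2145.
By repeated squaring, 7^2145 ≡ 16769 (mod 17161).

16769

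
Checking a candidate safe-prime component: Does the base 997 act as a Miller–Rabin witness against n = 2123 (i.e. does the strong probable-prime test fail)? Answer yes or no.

yes

n − 1 = 2122 = 2^1 · 1061, so s = 1 and d = 1061.
x_0 = 997^1061 mod 2123 = 1382.
x_0 ∉ {1, 2122} and s = 1, so 997 is a Miller–Rabin witness and 2123 is composite.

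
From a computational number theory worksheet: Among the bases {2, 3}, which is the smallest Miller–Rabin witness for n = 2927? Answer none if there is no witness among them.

none

n − 1 = 2926 = 2^1 · 1463, so s = 1 and d = 1463.
Base 2: x_0 = 2^1463 mod 2927 = 1. x_0 = 1, so 2 is not a witness.
Base 3: x_0 = 3^1463 mod 2927 = 1. x_0 = 1, so 3 is not a witness.
No listed base is a witness for 2927.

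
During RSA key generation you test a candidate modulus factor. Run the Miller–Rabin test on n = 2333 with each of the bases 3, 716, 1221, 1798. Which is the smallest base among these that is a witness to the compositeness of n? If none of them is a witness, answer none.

n − 1 = 2332 = 2^2 · 583, so s = 2 and d = 583.
Base 3: x_0 = 3^583 mod 2333 = 2225. x_0 is neither 1 nor 2332, so continue squaring. x_1 = 2225^2 mod 2333 = 2332. x_1 ≡ −1, so 3 is not a witness.
Base 716: x_0 = 716^583 mod 2333 = 2225. x_0 is neither 1 nor 2332, so continue squaring. x_1 = 2225^2 mod 2333 = 2332. x_1 ≡ −1, so 716 is not a witness.
Base 1221: x_0 = 1221^583 mod 2333 = 1. x_0 = 1, so 1221 is not a witness.
Base 1798: x_0 = 1798^583 mod 2333 = 108. x_0 is neither 1 nor 2332, so continue squaring. x_1 = 108^2 mod 2333 = 2332. x_1 ≡ −1, so 1798 is not a witness.
No listed base is a witness for 2333.

none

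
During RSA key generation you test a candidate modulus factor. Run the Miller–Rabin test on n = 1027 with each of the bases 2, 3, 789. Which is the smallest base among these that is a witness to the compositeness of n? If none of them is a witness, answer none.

2

n − 1 = 1026 = 2^1 · 513, so s = 1 and d = 513.
Base 2: x_0 = 2^513 mod 1027 = 538. x_0 ∉ {1, 1026} and s = 1, so 2 is a Miller–Rabin witness and 1027 is composite.
Base 3: x_0 = 3^513 mod 1027 = 456. x_0 ∉ {1, 1026} and s = 1, so 3 is a Miller–Rabin witness and 1027 is composite.
Base 789: x_0 = 789^513 mod 1027 = 157. x_0 ∉ {1, 1026} and s = 1, so 789 is a Miller–Rabin witness and 1027 is composite.
The smallest witness among the given bases is 2.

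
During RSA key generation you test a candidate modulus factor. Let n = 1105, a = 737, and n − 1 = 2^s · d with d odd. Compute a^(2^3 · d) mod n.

n − 1 = 1104 = 2^4 · 69, so s = 4 and d = 69.
By repeated squaring, 737^69 ≡ 92 (mod 1105).
x_0 = 92.
x_1 = 92^2 mod 1105 = 729.
x_2 = 729^2 mod 1105 = 1041.
x_3 = 1041^2 mod 1105 = 781.

781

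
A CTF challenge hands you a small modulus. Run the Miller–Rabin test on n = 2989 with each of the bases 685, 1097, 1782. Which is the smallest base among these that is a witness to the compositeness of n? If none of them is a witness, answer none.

n − 1 = 2988 = 2^2 · 747, so s = 2 and d = 747.
Base 685: x_0 = 685^747 mod 2989 = 2988. x_0 = 2988 ≡ −1, so 685 is not a witness.
Base 1097: x_0 = 1097^747 mod 2989 = 2988. x_0 = 2988 ≡ −1, so 1097 is not a witness.
Base 1782: x_0 = 1782^747 mod 2989 = 1. x_0 = 1, so 1782 is not a witness.
No listed base is a witness for 2989.

none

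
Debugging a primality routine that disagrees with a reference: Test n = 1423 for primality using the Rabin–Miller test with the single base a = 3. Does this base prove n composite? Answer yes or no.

no

n − 1 = 1422 = 2^1 · 711, so s = 1 and d = 711.
x_0 = 3^711 mod 1423 = 1422.
x_0 = 1422 ≡ −1, so 3 is not a witness.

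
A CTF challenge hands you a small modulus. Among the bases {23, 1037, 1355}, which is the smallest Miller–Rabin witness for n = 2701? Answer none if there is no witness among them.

n − 1 = 2700 = 2^2 · 675, so s = 2 and d = 675.
Base 23: x_0 = 23^675 mod 2701 = 2436. x_0 is neither 1 nor 2700, so continue squaring. x_1 = 2436^2 mod 2701 = 2700. x_1 ≡ −1, so 23 is not a witness.
Base 1037: x_0 = 1037^675 mod 2701 = 1888. x_0 is neither 1 nor 2700, so continue squaring. x_1 = 1888^2 mod 2701 = 1925. Reached i = s−1 = 1 without hitting −1: 1037 is a Miller–Rabin witness and 2701 is composite.
Base 1355: x_0 = 1355^675 mod 2701 = 364. x_0 is neither 1 nor 2700, so continue squaring. x_1 = 364^2 mod 2701 = 147. Reached i = s−1 = 1 without hitting −1: 1355 is a Miller–Rabin witness and 2701 is composite.
The smallest witness among the given bases is 1037.

1037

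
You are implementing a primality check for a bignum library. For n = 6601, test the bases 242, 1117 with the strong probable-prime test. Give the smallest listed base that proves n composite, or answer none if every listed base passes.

none

n − 1 = 6600 = 2^3 · 825, so s = 3 and d = 825.
Base 242: x_0 = 242^825 mod 6601 = 1. x_0 = 1, so 242 is not a witness.
Base 1117: x_0 = 1117^825 mod 6601 = 1. x_0 = 1, so 1117 is not a witness.
No listed base is a witness for 6601.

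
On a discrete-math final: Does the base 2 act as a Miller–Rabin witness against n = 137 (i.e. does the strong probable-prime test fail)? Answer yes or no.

no

n − 1 = 136 = 2^3 · 17, so s = 3 and d = 17.
x_0 = 2^17 mod 137 = 100.
x_0 is neither 1 nor 136, so continue squaring.
x_1 = 100^2 mod 137 = 136.
x_1 ≡ −1, so 2 is not a witness.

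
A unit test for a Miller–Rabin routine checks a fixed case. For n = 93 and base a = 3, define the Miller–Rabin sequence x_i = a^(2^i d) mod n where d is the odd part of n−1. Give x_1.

90

n − 1 = 92 = 2^2 · 23, so s = 2 and d = 23.
x_0 = 3^23 mod 93 = 42.
x_1 = 42^2 mod 93 = 90.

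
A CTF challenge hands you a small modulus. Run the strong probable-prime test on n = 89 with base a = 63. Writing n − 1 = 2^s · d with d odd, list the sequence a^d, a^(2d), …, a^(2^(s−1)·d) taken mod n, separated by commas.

12, 55, 88

n − 1 = 88 = 2^3 · 11, so s = 3 and d = 11.
x_0 = 63^11 mod 89 = 12.
x_1 = 12^2 mod 89 = 55.
x_2 = 55^2 mod 89 = 88.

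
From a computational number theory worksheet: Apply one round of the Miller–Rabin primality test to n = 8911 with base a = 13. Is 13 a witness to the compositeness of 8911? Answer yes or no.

no

n − 1 = 8910 = 2^1 · 4455, so s = 1 and d = 4455.
x_0 = 13^4455 mod 8911 = 8910.
x_0 = 8910 ≡ −1, so 13 is not a witness.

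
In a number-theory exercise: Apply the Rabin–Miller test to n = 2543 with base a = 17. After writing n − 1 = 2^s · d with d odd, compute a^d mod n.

2542

n − 1 = 2542 = 2^1 · 1271, so s = 1 and d = 1271.
17^1271 mod 2543 = 2542.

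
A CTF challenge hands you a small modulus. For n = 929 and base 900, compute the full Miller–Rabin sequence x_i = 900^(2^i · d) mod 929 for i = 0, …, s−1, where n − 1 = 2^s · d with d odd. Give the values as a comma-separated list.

n − 1 = 928 = 2^5 · 29, so s = 5 and d = 29.
x_0 = 900^29 mod 929 = 720.
x_1 = 720^2 mod 929 = 18.
x_2 = 18^2 mod 929 = 324.
x_3 = 324^2 mod 929 = 928.
x_4 = 928^2 mod 929 = 1.

720, 18, 324, 928, 1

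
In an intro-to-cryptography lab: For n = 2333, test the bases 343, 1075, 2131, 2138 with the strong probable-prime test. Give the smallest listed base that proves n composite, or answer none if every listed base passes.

n − 1 = 2332 = 2^2 · 583, so s = 2 and d = 583.
Base 343: x_0 = 343^583 mod 2333 = 1. x_0 = 1, so 343 is not a witness.
Base 1075: x_0 = 1075^583 mod 2333 = 2332. x_0 = 2332 ≡ −1, so 1075 is not a witness.
Base 2131: x_0 = 2131^583 mod 2333 = 1. x_0 = 1, so 2131 is not a witness.
Base 2138: x_0 = 2138^583 mod 2333 = 108. x_0 is neither 1 nor 2332, so continue squaring. x_1 = 108^2 mod 2333 = 2332. x_1 ≡ −1, so 2138 is not a witness.
No listed base is a witness for 2333.

none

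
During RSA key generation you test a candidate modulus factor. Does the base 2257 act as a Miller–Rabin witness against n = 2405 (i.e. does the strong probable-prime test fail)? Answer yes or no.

yes

n − 1 = 2404 = 2^2 · 601, so s = 2 and d = 601.
x_0 = 2257^601 mod 2405 = 2257.
x_0 is neither 1 nor 2404, so continue squaring.
x_1 = 2257^2 mod 2405 = 259.
Reached i = s−1 = 1 without hitting −1: 2257 is a Miller–Rabin witness and 2405 is composite.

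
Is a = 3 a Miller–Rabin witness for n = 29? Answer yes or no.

no

n − 1 = 28 = 2^2 · 7, so s = 2 and d = 7.
Repeated squaring mod 29: 3^1 ≡ 3, 3^2 ≡ 9, 3^4 ≡ 23.
7 = 4 + 2 + 1, so 3^7 ≡ 23·9·3 ≡ 12 (mod 29).
x_0 = 3^7 mod 29 = 12.
x_0 is neither 1 nor 28, so continue squaring.
x_1 = 12^2 mod 29 = 28.
x_1 ≡ −1, so 3 is not a witness.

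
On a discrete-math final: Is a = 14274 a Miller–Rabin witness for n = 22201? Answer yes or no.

no

n − 1 = 22200 = 2^3 · 2775, so s = 3 and d = 2775.
x_0 = 14274^2775 mod 22201 = 22200.
x_0 = 22200 ≡ −1, so 14274 is not a witness.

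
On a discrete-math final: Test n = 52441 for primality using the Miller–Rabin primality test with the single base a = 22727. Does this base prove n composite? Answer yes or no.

yes

n − 1 = 52440 = 2^3 · 6555, so s = 3 and d = 6555.
x_0 = 22727^6555 mod 52441 = 13052.
x_0 is neither 1 nor 52440, so continue squaring.
x_1 = 13052^2 mod 52441 = 26336.
x_2 = 26336^2 mod 52441 = 230.
Reached i = s−1 = 2 without hitting −1: 22727 is a Miller–Rabin witness and 52441 is composite.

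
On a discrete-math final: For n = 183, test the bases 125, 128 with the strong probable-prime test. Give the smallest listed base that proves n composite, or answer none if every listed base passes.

125

n − 1 = 182 = 2^1 · 91, so s = 1 and d = 91.
Base 125: x_0 = 125^91 mod 183 = 125. x_0 ∉ {1, 182} and s = 1, so 125 is a Miller–Rabin witness and 183 is composite.
Base 128: x_0 = 128^91 mod 183 = 116. x_0 ∉ {1, 182} and s = 1, so 128 is a Miller–Rabin witness and 183 is composite.
The smallest witness among the given bases is 125.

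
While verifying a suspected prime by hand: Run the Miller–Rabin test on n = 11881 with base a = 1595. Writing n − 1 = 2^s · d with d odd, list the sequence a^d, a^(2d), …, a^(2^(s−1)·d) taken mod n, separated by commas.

1929, 2288, 7304

n − 1 = 11880 = 2^3 · 1485, so s = 3 and d = 1485.
x_0 = 1595^1485 mod 11881 = 1929.
x_1 = 1929^2 mod 11881 = 2288.
x_2 = 2288^2 mod 11881 = 7304.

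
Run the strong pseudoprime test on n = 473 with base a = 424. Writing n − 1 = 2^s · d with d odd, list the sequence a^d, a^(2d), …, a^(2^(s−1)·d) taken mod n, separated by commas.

222, 92, 423

n − 1 = 472 = 2^3 · 59, so s = 3 and d = 59.
x_0 = 424^59 mod 473 = 222.
x_1 = 222^2 mod 473 = 92.
x_2 = 92^2 mod 473 = 423.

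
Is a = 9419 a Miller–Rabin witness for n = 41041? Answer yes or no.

yes

n − 1 = 41040 = 2^4 · 2565, so s = 4 and d = 2565.
x_0 = 9419^2565 mod 41041 = 16479.
x_0 is neither 1 nor 41040, so continue squaring.
x_1 = 16479^2 mod 41041 = 30185.
x_2 = 30185^2 mod 41041 = 24025.
x_3 = 24025^2 mod 41041 = 1.
x_3 = 1 but x_2 ≠ ±1, a nontrivial square root of 1 — 9419 is a witness and 41041 is composite.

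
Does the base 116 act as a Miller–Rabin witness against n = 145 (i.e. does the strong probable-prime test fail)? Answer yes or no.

n − 1 = 144 = 2^4 · 9, so s = 4 and d = 9.
x_0 = 116^9 mod 145 = 116.
x_0 is neither 1 nor 144, so continue squaring.
x_1 = 116^2 mod 145 = 116.
x_2 = 116^2 mod 145 = 116.
x_3 = 116^2 mod 145 = 116.
Reached i = s−1 = 3 without hitting −1: 116 is a Miller–Rabin witness and 145 is composite.

yes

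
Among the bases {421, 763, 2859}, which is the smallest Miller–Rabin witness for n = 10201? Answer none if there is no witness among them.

n − 1 = 10200 = 2^3 · 1275, so s = 3 and d = 1275.
Base 421: x_0 = 421^1275 mod 10201 = 10200. x_0 = 10200 ≡ −1, so 421 is not a witness.
Base 763: x_0 = 763^1275 mod 10201 = 6364. x_0 is neither 1 nor 10200, so continue squaring. x_1 = 6364^2 mod 10201 = 2526. x_2 = 2526^2 mod 10201 = 5051. Reached i = s−1 = 2 without hitting −1: 763 is a Miller–Rabin witness and 10201 is composite.
Base 2859: x_0 = 2859^1275 mod 10201 = 1112. x_0 is neither 1 nor 10200, so continue squaring. x_1 = 1112^2 mod 10201 = 2223. x_2 = 2223^2 mod 10201 = 4445. Reached i = s−1 = 2 without hitting −1: 2859 is a Miller–Rabin witness and 10201 is composite.
The smallest witness among the given bases is 763.

763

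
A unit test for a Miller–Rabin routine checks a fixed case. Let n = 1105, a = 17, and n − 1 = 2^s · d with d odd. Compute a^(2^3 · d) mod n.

n − 1 = 1104 = 2^4 · 69, so s = 4 and d = 69.
Repeated squaring mod 1105: 17^1 ≡ 17, 17^2 ≡ 289, 17^4 ≡ 646, 17^8 ≡ 731, 17^16 ≡ 646, 17^32 ≡ 731, 17^64 ≡ 646.
69 = 64 + 4 + 1, so 17^69 ≡ 646·646·17 ≡ 272 (mod 1105).
x_0 = 272.
x_1 = 272^2 mod 1105 = 1054.
x_2 = 1054^2 mod 1105 = 391.
x_3 = 391^2 mod 1105 = 391.

391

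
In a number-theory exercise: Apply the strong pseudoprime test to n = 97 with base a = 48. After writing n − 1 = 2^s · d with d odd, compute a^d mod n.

12

n − 1 = 96 = 2^5 · 3, so s = 5 and d = 3.
48^3 mod 97 = 12.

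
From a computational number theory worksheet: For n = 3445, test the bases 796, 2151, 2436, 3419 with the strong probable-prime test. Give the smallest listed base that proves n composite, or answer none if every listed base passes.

2151

n − 1 = 3444 = 2^2 · 861, so s = 2 and d = 861.
Base 796: x_0 = 796^861 mod 3445 = 1. x_0 = 1, so 796 is not a witness.
Base 2151: x_0 = 2151^861 mod 3445 = 3281. x_0 is neither 1 nor 3444, so continue squaring. x_1 = 3281^2 mod 3445 = 2781. Reached i = s−1 = 1 without hitting −1: 2151 is a Miller–Rabin witness and 3445 is composite.
Base 2436: x_0 = 2436^861 mod 3445 = 1916. x_0 is neither 1 nor 3444, so continue squaring. x_1 = 1916^2 mod 3445 = 2131. Reached i = s−1 = 1 without hitting −1: 2436 is a Miller–Rabin witness and 3445 is composite.
Base 3419: x_0 = 3419^861 mod 3445 = 1729. x_0 is neither 1 nor 3444, so continue squaring. x_1 = 1729^2 mod 3445 = 2626. Reached i = s−1 = 1 without hitting −1: 3419 is a Miller–Rabin witness and 3445 is composite.
The smallest witness among the given bases is 2151.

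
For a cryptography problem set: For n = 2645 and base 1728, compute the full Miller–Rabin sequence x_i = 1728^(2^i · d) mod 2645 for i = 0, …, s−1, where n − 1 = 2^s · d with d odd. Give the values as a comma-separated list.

1038, 929

n − 1 = 2644 = 2^2 · 661, so s = 2 and d = 661.
x_0 = 1728^661 mod 2645 = 1038.
x_1 = 1038^2 mod 2645 = 929.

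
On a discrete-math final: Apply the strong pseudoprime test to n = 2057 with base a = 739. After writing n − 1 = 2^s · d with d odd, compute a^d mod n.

n − 1 = 2056 = 2^3 · 257, so s = 3 and d = 257.
739^257 mod 2057 = 348.

348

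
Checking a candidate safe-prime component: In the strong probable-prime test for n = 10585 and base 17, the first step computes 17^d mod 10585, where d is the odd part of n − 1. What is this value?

4913

n − 1 = 10584 = 2^3 · 1323, so s = 3 and d = 1323.
Repeated squaring mod 10585: 17^1 ≡ 17, 17^2 ≡ 289, 17^4 ≡ 9426, 17^8 ≡ 9571, 17^16 ≡ 1451, 17^32 ≡ 9571, 17^64 ≡ 1451, 17^128 ≡ 9571, 17^256 ≡ 1451, 17^512 ≡ 9571, 17^1024 ≡ 1451.
1323 = 1024 + 256 + 32 + 8 + 2 + 1, so 17^1323 ≡ 1451·1451·9571·9571·289·17 ≡ 4913 (mod 10585).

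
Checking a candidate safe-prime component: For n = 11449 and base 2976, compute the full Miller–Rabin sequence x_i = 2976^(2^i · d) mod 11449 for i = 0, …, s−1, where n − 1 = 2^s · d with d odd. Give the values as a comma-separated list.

9096, 6742, 2034

n − 1 = 11448 = 2^3 · 1431, so s = 3 and d = 1431.
x_0 = 2976^1431 mod 11449 = 9096.
x_1 = 9096^2 mod 11449 = 6742.
x_2 = 6742^2 mod 11449 = 2034.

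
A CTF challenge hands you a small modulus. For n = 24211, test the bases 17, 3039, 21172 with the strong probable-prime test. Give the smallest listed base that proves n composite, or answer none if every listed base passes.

none

n − 1 = 24210 = 2^1 · 12105, so s = 1 and d = 12105.
Base 17: x_0 = 17^12105 mod 24211 = 24210. x_0 = 24210 ≡ −1, so 17 is not a witness.
Base 3039: x_0 = 3039^12105 mod 24211 = 1. x_0 = 1, so 3039 is not a witness.
Base 21172: x_0 = 21172^12105 mod 24211 = 24210. x_0 = 24210 ≡ −1, so 21172 is not a witness.
No listed base is a witness for 24211.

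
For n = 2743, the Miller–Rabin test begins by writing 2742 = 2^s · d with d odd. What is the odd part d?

1371

Halving: 2742 → 1371; 1371 is odd.
So 2742 = 2^1 · 1371.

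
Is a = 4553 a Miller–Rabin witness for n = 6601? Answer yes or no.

yes

n − 1 = 6600 = 2^3 · 825, so s = 3 and d = 825.
x_0 = 4553^825 mod 6601 = 4829.
x_0 is neither 1 nor 6600, so continue squaring.
x_1 = 4829^2 mod 6601 = 4509.
x_2 = 4509^2 mod 6601 = 1.
x_2 = 1 but x_1 ≠ ±1, a nontrivial square root of 1 — 4553 is a witness and 6601 is composite.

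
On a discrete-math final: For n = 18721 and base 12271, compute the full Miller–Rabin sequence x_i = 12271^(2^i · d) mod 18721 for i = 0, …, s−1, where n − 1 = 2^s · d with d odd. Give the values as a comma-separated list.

n − 1 = 18720 = 2^5 · 585, so s = 5 and d = 585.
x_0 = 12271^585 mod 18721 = 18254.
x_1 = 18254^2 mod 18721 = 12158.
x_2 = 12158^2 mod 18721 = 14669.
x_3 = 14669^2 mod 18721 = 387.
x_4 = 387^2 mod 18721 = 1.

18254, 12158, 14669, 387, 1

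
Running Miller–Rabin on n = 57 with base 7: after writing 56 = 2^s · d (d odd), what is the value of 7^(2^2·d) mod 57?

n − 1 = 56 = 2^3 · 7, so s = 3 and d = 7.
x_0 = 7^7 mod 57 = 7.
x_1 = 7^2 mod 57 = 49.
x_2 = 49^2 mod 57 = 7.

7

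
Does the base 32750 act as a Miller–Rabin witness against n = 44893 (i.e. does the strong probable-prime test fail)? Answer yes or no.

no

n − 1 = 44892 = 2^2 · 11223, so s = 2 and d = 11223.
x_0 = 32750^11223 mod 44893 = 1.
x_0 = 1, so 32750 is not a witness.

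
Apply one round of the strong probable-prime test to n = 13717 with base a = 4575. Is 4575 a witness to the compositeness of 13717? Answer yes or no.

yes

n − 1 = 13716 = 2^2 · 3429, so s = 2 and d = 3429.
x_0 = 4575^3429 mod 13717 = 3948.
x_0 is neither 1 nor 13716, so continue squaring.
x_1 = 3948^2 mod 13717 = 4192.
Reached i = s−1 = 1 without hitting −1: 4575 is a Miller–Rabin witness and 13717 is composite.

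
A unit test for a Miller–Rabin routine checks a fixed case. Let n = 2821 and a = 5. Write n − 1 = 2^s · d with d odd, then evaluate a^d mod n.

993

n − 1 = 2820 = 2^2 · 705, so s = 2 and d = 705.
5^705 mod 2821 = 993.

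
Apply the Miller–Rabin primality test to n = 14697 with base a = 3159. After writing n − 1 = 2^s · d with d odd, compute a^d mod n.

6165

n − 1 = 14696 = 2^3 · 1837, so s = 3 and d = 1837.
Repeated squaring mod 14697: 3159^1 ≡ 3159, 3159^2 ≡ 18, 3159^4 ≡ 324, 3159^8 ≡ 2097, 3159^16 ≡ 3006, 3159^32 ≡ 12078, 3159^64 ≡ 10359, 3159^128 ≡ 6084, 3159^256 ≡ 8010, 3159^512 ≡ 7695, 3159^1024 ≡ 13509.
1837 = 1024 + 512 + 256 + 32 + 8 + 4 + 1, so 3159^1837 ≡ 13509·7695·8010·12078·2097·324·3159 ≡ 6165 (mod 14697).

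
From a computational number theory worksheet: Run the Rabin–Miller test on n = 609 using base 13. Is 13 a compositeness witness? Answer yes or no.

n − 1 = 608 = 2^5 · 19, so s = 5 and d = 19.
x_0 = 13^19 mod 609 = 412.
x_0 is neither 1 nor 608, so continue squaring.
x_1 = 412^2 mod 609 = 442.
x_2 = 442^2 mod 609 = 484.
x_3 = 484^2 mod 609 = 400.
x_4 = 400^2 mod 609 = 442.
Reached i = s−1 = 4 without hitting −1: 13 is a Miller–Rabin witness and 609 is composite.

yes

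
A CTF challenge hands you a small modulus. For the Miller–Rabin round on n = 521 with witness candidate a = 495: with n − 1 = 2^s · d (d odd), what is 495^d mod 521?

n − 1 = 520 = 2^3 · 65, so s = 3 and d = 65.
495^65 mod 521 = 1.

1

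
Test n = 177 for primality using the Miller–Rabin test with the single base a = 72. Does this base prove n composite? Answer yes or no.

yes

n − 1 = 176 = 2^4 · 11, so s = 4 and d = 11.
x_0 = 72^11 mod 177 = 114.
x_0 is neither 1 nor 176, so continue squaring.
x_1 = 114^2 mod 177 = 75.
x_2 = 75^2 mod 177 = 138.
x_3 = 138^2 mod 177 = 105.
Reached i = s−1 = 3 without hitting −1: 72 is a Miller–Rabin witness and 177 is composite.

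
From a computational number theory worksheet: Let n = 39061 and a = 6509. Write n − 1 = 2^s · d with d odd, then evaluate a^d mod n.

n − 1 = 39060 = 2^2 · 9765, so s = 2 and d = 9765.
6509^9765 mod 39061 = 34880.

34880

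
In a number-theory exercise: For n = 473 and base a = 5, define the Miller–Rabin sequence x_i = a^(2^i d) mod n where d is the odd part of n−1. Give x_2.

n − 1 = 472 = 2^3 · 59, so s = 3 and d = 59.
x_0 = 5^59 mod 473 = 372.
x_1 = 372^2 mod 473 = 268.
x_2 = 268^2 mod 473 = 401.

401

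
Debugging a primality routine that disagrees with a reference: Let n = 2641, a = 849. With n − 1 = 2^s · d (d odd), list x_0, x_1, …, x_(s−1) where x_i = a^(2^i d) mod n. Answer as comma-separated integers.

n − 1 = 2640 = 2^4 · 165, so s = 4 and d = 165.
x_0 = 849^165 mod 2641 = 867.
x_1 = 867^2 mod 2641 = 1645.
x_2 = 1645^2 mod 2641 = 1641.
x_3 = 1641^2 mod 2641 = 1702.

867, 1645, 1641, 1702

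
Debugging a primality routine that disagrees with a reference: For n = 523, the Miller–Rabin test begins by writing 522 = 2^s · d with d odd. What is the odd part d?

Halving: 522 → 261; 261 is odd.
So 522 = 2^1 · 261.

261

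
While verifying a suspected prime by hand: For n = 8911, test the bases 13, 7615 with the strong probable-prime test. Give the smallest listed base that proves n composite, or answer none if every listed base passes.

none

n − 1 = 8910 = 2^1 · 4455, so s = 1 and d = 4455.
Base 13: x_0 = 13^4455 mod 8911 = 8910. x_0 = 8910 ≡ −1, so 13 is not a witness.
Base 7615: x_0 = 7615^4455 mod 8911 = 8910. x_0 = 8910 ≡ −1, so 7615 is not a witness.
No listed base is a witness for 8911.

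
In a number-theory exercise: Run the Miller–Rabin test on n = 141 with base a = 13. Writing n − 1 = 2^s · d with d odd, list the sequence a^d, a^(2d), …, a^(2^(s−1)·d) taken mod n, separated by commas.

85, 34

n − 1 = 140 = 2^2 · 35, so s = 2 and d = 35.
x_0 = 13^35 mod 141 = 85.
x_1 = 85^2 mod 141 = 34.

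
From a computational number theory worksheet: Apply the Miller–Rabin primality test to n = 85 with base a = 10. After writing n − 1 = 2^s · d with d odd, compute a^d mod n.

n − 1 = 84 = 2^2 · 21, so s = 2 and d = 21.
Repeated squaring mod 85: 10^1 ≡ 10, 10^2 ≡ 15, 10^4 ≡ 55, 10^8 ≡ 50, 10^16 ≡ 35.
21 = 16 + 4 + 1, so 10^21 ≡ 35·55·10 ≡ 40 (mod 85).

40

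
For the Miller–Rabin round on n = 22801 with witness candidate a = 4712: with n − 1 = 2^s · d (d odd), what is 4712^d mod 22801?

10420

n − 1 = 22800 = 2^4 · 1425, so s = 4 and d = 1425.
4712^1425 mod 22801 = 10420.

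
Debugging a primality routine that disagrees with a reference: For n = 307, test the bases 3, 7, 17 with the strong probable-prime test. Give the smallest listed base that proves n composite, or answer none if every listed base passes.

n − 1 = 306 = 2^1 · 153, so s = 1 and d = 153.
Base 3: x_0 = 3^153 mod 307 = 306. x_0 = 306 ≡ −1, so 3 is not a witness.
Base 7: x_0 = 7^153 mod 307 = 1. x_0 = 1, so 7 is not a witness.
Base 17: x_0 = 17^153 mod 307 = 1. x_0 = 1, so 17 is not a witness.
No listed base is a witness for 307.

none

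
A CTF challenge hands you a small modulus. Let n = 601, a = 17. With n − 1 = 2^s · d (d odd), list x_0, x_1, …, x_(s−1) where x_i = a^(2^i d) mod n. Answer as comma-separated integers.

n − 1 = 600 = 2^3 · 75, so s = 3 and d = 75.
x_0 = 17^75 mod 601 = 542.
x_1 = 542^2 mod 601 = 476.
x_2 = 476^2 mod 601 = 600.

542, 476, 600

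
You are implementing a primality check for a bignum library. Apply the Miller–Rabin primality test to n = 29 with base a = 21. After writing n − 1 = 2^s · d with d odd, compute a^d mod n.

12

n − 1 = 28 = 2^2 · 7, so s = 2 and d = 7.
21^7 mod 29 = 12.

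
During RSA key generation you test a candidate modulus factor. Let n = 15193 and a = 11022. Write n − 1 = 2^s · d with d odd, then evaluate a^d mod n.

n − 1 = 15192 = 2^3 · 1899, so s = 3 and d = 1899.
Repeated squaring mod 15193: 11022^1 ≡ 11022, 11022^2 ≡ 1256, 11022^4 ≡ 12657, 11022^8 ≡ 4657, 11022^16 ≡ 7238, 11022^32 ≡ 3180, 11022^64 ≡ 9055, 11022^128 ≡ 11597, 11022^256 ≡ 1973, 11022^512 ≡ 3321, 11022^1024 ≡ 14116.
1899 = 1024 + 512 + 256 + 64 + 32 + 8 + 2 + 1, so 11022^1899 ≡ 14116·3321·1973·9055·3180·4657·1256·11022 ≡ 9511 (mod 15193).

9511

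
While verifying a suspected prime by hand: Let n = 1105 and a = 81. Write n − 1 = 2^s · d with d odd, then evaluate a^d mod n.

n − 1 = 1104 = 2^4 · 69, so s = 4 and d = 69.
81^69 mod 1105 = 846.

846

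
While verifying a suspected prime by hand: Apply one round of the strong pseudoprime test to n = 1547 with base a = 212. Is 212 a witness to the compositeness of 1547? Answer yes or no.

yes

n − 1 = 1546 = 2^1 · 773, so s = 1 and d = 773.
x_0 = 212^773 mod 1547 = 179.
x_0 ∉ {1, 1546} and s = 1, so 212 is a Miller–Rabin witness and 1547 is composite.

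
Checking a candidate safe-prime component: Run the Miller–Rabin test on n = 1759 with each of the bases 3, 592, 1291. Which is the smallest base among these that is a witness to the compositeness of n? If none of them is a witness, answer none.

none

n − 1 = 1758 = 2^1 · 879, so s = 1 and d = 879.
Base 3: x_0 = 3^879 mod 1759 = 1758. x_0 = 1758 ≡ −1, so 3 is not a witness.
Base 592: x_0 = 592^879 mod 1759 = 1758. x_0 = 1758 ≡ −1, so 592 is not a witness.
Base 1291: x_0 = 1291^879 mod 1759 = 1758. x_0 = 1758 ≡ −1, so 1291 is not a witness.
No listed base is a witness for 1759.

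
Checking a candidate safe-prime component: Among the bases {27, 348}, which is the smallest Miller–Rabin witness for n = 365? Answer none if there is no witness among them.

348

n − 1 = 364 = 2^2 · 91, so s = 2 and d = 91.
Base 27: x_0 = 27^91 mod 365 = 338. x_0 is neither 1 nor 364, so continue squaring. x_1 = 338^2 mod 365 = 364. x_1 ≡ −1, so 27 is not a witness.
Base 348: x_0 = 348^91 mod 365 = 52. x_0 is neither 1 nor 364, so continue squaring. x_1 = 52^2 mod 365 = 149. Reached i = s−1 = 1 without hitting −1: 348 is a Miller–Rabin witness and 365 is composite.
The smallest witness among the given bases is 348.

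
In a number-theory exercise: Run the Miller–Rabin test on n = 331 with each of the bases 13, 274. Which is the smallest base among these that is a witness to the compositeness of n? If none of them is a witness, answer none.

n − 1 = 330 = 2^1 · 165, so s = 1 and d = 165.
Base 13: x_0 = 13^165 mod 331 = 330. x_0 = 330 ≡ −1, so 13 is not a witness.
Base 274: x_0 = 274^165 mod 331 = 1. x_0 = 1, so 274 is not a witness.
No listed base is a witness for 331.

none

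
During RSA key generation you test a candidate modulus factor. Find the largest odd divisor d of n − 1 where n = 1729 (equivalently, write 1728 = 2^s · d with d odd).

27

Halving: 1728 → 864 → 432 → 216 → 108 → 54 → 27; 27 is odd.
So 1728 = 2^6 · 27.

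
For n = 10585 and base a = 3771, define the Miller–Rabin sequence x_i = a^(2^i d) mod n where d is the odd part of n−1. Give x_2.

n − 1 = 10584 = 2^3 · 1323, so s = 3 and d = 1323.
x_0 = 3771^1323 mod 10585 = 6816.
x_1 = 6816^2 mod 10585 = 291.
x_2 = 291^2 mod 10585 = 1.

1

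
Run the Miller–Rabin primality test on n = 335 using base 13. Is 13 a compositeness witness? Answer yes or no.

n − 1 = 334 = 2^1 · 167, so s = 1 and d = 167.
Repeated squaring mod 335: 13^1 ≡ 13, 13^2 ≡ 169, 13^4 ≡ 86, 13^8 ≡ 26, 13^16 ≡ 6, 13^32 ≡ 36, 13^64 ≡ 291, 13^128 ≡ 261.
167 = 128 + 32 + 4 + 2 + 1, so 13^167 ≡ 261·36·86·169·13 ≡ 32 (mod 335).
x_0 = 13^167 mod 335 = 32.
x_0 ∉ {1, 334} and s = 1, so 13 is a Miller–Rabin witness and 335 is composite.

yes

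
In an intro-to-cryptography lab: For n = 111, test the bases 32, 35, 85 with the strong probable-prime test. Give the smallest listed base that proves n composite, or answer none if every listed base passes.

n − 1 = 110 = 2^1 · 55, so s = 1 and d = 55.
Base 32: x_0 = 32^55 mod 111 = 5. x_0 ∉ {1, 110} and s = 1, so 32 is a Miller–Rabin witness and 111 is composite.
Base 35: x_0 = 35^55 mod 111 = 2. x_0 ∉ {1, 110} and s = 1, so 35 is a Miller–Rabin witness and 111 is composite.
Base 85: x_0 = 85^55 mod 111 = 85. x_0 ∉ {1, 110} and s = 1, so 85 is a Miller–Rabin witness and 111 is composite.
The smallest witness among the given bases is 32.

32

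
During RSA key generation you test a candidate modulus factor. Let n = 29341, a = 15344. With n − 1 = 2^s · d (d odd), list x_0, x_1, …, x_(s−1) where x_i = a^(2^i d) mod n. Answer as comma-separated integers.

n − 1 = 29340 = 2^2 · 7335, so s = 2 and d = 7335.
x_0 = 15344^7335 mod 29341 = 14468.
x_1 = 14468^2 mod 29341 = 4330.

14468, 4330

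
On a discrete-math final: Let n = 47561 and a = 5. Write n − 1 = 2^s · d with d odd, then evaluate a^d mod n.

8697

n − 1 = 47560 = 2^3 · 5945, so s = 3 and d = 5945.
5^5945 mod 47561 = 8697.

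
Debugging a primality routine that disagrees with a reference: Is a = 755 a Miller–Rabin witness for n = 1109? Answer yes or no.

n − 1 = 1108 = 2^2 · 277, so s = 2 and d = 277.
x_0 = 755^277 mod 1109 = 755.
x_0 is neither 1 nor 1108, so continue squaring.
x_1 = 755^2 mod 1109 = 1108.
x_1 ≡ −1, so 755 is not a witness.

no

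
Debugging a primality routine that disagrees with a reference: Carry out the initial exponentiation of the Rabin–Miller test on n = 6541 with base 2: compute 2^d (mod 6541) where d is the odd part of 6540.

n − 1 = 6540 = 2^2 · 1635, so s = 2 and d = 1635.
By repeated squaring, 2^1635 ≡ 6418 (mod 6541).

6418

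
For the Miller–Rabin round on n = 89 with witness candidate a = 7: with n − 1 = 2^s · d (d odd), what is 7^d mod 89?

n − 1 = 88 = 2^3 · 11, so s = 3 and d = 11.
7^11 mod 89 = 37.

37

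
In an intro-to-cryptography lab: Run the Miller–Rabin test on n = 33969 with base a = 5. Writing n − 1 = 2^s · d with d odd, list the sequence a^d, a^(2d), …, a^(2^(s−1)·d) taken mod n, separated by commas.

27737, 11257, 15679, 31357

n − 1 = 33968 = 2^4 · 2123, so s = 4 and d = 2123.
x_0 = 5^2123 mod 33969 = 27737.
x_1 = 27737^2 mod 33969 = 11257.
x_2 = 11257^2 mod 33969 = 15679.
x_3 = 15679^2 mod 33969 = 31357.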